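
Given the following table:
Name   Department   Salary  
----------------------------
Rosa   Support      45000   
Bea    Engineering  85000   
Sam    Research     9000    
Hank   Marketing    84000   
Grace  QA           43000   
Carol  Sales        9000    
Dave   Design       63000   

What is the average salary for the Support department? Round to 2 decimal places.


Support department members:
  Rosa: 45000
Sum = 45000
Count = 1
Average = 45000 / 1 = 45000.00

ANSWER: 45000.00


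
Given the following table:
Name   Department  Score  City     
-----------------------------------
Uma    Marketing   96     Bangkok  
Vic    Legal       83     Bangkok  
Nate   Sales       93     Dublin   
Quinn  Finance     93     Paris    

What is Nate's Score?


Row 3: Nate
Score = 93

ANSWER: 93


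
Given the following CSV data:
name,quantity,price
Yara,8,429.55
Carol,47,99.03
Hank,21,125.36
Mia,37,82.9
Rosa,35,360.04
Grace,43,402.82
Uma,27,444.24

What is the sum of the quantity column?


Values in 'quantity' column:
  Row 1: 8
  Row 2: 47
  Row 3: 21
  Row 4: 37
  Row 5: 35
  Row 6: 43
  Row 7: 27
Sum = 8 + 47 + 21 + 37 + 35 + 43 + 27 = 218

ANSWER: 218


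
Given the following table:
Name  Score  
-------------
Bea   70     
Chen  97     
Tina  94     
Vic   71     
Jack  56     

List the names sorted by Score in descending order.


Sorting by Score (descending):
  Chen: 97
  Tina: 94
  Vic: 71
  Bea: 70
  Jack: 56


ANSWER: Chen, Tina, Vic, Bea, Jack


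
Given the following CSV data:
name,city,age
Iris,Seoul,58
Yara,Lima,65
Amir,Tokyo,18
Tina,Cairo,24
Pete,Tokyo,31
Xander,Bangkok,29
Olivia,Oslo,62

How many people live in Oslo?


Scanning city column for 'Oslo':
  Row 7: Olivia -> MATCH
Total matches: 1

ANSWER: 1


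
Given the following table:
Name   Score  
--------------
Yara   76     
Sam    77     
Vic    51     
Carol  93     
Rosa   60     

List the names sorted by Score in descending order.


Sorting by Score (descending):
  Carol: 93
  Sam: 77
  Yara: 76
  Rosa: 60
  Vic: 51


ANSWER: Carol, Sam, Yara, Rosa, Vic


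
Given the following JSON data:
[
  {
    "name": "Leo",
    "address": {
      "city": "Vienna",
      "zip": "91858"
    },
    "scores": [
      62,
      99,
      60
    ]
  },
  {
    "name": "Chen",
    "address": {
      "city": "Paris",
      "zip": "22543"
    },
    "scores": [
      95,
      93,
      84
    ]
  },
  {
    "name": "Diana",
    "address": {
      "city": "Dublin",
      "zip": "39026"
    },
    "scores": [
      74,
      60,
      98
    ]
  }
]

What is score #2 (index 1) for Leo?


Path: records[0].scores[1]
Value: 99

ANSWER: 99


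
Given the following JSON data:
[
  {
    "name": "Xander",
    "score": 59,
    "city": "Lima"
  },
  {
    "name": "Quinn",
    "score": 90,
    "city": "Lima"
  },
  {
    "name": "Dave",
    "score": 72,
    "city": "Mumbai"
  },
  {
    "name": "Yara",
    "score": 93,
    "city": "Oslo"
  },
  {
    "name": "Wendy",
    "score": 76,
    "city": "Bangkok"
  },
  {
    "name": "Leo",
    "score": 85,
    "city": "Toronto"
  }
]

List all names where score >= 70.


Filtering records where score >= 70:
  Xander (score=59) -> no
  Quinn (score=90) -> YES
  Dave (score=72) -> YES
  Yara (score=93) -> YES
  Wendy (score=76) -> YES
  Leo (score=85) -> YES


ANSWER: Quinn, Dave, Yara, Wendy, Leo


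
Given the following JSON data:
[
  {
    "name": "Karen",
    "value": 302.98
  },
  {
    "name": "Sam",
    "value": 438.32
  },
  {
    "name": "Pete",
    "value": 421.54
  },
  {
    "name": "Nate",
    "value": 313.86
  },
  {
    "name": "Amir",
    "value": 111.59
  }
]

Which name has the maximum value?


Comparing values:
  Karen: 302.98
  Sam: 438.32
  Pete: 421.54
  Nate: 313.86
  Amir: 111.59
Maximum: Sam (438.32)

ANSWER: Sam


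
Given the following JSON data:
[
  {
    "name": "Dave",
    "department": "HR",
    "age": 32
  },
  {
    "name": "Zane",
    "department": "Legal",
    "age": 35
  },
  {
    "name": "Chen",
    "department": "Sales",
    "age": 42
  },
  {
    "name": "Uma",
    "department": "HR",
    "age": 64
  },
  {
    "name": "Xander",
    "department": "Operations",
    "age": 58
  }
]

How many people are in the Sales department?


Scanning records for department = Sales
  Record 2: Chen
Count: 1

ANSWER: 1


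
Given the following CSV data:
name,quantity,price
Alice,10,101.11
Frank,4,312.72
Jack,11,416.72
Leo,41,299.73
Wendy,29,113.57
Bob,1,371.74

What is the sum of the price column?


Values in 'price' column:
  Row 1: 101.11
  Row 2: 312.72
  Row 3: 416.72
  Row 4: 299.73
  Row 5: 113.57
  Row 6: 371.74
Sum = 101.11 + 312.72 + 416.72 + 299.73 + 113.57 + 371.74 = 1615.59

ANSWER: 1615.59


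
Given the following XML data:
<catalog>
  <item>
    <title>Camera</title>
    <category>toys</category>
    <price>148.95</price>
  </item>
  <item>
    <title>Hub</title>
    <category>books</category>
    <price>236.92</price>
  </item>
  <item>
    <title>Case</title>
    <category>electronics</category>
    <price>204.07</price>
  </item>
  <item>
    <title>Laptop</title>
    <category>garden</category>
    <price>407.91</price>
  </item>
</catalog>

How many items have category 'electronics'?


Scanning <item> elements for <category>electronics</category>:
  Item 3: Case -> MATCH
Count: 1

ANSWER: 1


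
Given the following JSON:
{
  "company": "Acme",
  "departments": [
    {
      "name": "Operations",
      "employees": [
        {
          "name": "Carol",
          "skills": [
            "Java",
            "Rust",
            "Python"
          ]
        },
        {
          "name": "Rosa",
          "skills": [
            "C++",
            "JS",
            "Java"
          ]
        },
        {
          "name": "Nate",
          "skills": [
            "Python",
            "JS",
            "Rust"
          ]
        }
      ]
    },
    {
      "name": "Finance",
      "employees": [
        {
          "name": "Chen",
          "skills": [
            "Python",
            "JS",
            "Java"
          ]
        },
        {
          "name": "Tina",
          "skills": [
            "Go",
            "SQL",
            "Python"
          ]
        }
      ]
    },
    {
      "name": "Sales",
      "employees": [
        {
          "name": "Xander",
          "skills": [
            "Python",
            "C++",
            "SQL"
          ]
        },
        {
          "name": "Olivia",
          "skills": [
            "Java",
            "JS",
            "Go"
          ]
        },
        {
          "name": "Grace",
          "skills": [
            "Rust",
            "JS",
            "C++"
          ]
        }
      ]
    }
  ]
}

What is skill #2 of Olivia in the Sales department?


Path: departments[2].employees[1].skills[1]
Value: JS

ANSWER: JS


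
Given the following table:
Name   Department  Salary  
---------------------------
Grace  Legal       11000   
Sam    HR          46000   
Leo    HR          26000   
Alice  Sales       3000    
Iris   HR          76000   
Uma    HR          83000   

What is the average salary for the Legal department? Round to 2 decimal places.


Legal department members:
  Grace: 11000
Sum = 11000
Count = 1
Average = 11000 / 1 = 11000.00

ANSWER: 11000.00


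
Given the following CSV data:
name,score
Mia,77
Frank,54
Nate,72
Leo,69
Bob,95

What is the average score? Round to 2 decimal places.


Scores: 77, 54, 72, 69, 95
Sum = 367
Count = 5
Average = 367 / 5 = 73.40

ANSWER: 73.40


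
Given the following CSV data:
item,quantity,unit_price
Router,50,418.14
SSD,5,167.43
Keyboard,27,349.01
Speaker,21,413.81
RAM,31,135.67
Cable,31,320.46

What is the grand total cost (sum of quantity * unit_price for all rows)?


Computing row totals:
  Router: 50 * 418.14 = 20907.0
  SSD: 5 * 167.43 = 837.15
  Keyboard: 27 * 349.01 = 9423.27
  Speaker: 21 * 413.81 = 8690.01
  RAM: 31 * 135.67 = 4205.77
  Cable: 31 * 320.46 = 9934.26
Grand total = 20907.0 + 837.15 + 9423.27 + 8690.01 + 4205.77 + 9934.26 = 53997.46

ANSWER: 53997.46


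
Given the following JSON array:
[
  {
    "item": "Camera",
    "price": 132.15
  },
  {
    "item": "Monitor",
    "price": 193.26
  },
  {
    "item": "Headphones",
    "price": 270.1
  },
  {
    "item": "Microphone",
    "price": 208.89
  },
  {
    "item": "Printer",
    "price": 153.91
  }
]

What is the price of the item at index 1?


Array index 1 -> Monitor
price = 193.26

ANSWER: 193.26


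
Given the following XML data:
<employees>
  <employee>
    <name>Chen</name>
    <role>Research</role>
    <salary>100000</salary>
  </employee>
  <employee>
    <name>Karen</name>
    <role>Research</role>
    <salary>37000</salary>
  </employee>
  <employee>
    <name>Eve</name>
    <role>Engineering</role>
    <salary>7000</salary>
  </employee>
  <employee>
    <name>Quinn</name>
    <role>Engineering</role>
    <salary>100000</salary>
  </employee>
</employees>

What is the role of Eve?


Searching for <employee> with <name>Eve</name>
Found at position 3
<role>Engineering</role>

ANSWER: Engineering


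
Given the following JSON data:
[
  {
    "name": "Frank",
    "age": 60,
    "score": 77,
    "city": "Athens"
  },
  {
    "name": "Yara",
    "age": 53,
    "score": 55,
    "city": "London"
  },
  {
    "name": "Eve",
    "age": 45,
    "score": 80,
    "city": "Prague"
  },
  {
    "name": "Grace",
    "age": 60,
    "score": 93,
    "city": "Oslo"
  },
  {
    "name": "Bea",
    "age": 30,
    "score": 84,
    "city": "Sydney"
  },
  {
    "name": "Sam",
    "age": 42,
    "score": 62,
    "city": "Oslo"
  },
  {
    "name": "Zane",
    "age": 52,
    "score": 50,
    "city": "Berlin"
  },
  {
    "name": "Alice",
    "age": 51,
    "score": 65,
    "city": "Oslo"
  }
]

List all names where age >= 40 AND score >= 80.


Checking both conditions:
  Frank (age=60, score=77) -> no
  Yara (age=53, score=55) -> no
  Eve (age=45, score=80) -> YES
  Grace (age=60, score=93) -> YES
  Bea (age=30, score=84) -> no
  Sam (age=42, score=62) -> no
  Zane (age=52, score=50) -> no
  Alice (age=51, score=65) -> no


ANSWER: Eve, Grace


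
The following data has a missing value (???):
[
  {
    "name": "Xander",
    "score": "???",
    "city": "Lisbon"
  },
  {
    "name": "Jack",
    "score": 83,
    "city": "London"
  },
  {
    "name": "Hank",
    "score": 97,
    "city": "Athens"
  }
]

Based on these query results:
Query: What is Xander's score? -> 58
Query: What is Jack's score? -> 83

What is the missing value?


The missing value is Xander's score
From query: Xander's score = 58

ANSWER: 58


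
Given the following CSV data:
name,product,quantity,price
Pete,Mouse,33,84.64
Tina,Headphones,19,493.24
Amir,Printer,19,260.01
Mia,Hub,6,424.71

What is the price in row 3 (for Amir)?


Row 3: Amir
Column 'price' = 260.01

ANSWER: 260.01


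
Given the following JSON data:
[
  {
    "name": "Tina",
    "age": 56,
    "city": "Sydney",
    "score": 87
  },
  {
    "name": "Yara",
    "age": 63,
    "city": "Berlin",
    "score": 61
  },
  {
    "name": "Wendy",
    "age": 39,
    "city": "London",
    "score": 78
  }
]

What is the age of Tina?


Looking up record where name = Tina
Record index: 0
Field 'age' = 56

ANSWER: 56


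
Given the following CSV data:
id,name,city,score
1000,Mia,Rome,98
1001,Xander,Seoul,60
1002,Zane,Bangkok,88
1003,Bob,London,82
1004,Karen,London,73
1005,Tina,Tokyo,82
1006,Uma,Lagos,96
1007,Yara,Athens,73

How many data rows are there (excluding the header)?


Counting rows (excluding header):
Header: id,name,city,score
Data rows: 8

ANSWER: 8


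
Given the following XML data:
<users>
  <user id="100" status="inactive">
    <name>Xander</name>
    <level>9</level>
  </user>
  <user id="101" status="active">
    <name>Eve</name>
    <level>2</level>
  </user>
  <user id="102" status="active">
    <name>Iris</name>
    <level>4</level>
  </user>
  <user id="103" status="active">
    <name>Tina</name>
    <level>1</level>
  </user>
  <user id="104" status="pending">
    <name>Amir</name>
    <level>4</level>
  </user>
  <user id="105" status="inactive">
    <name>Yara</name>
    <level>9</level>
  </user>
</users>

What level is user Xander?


Finding user: Xander
<level>9</level>

ANSWER: 9


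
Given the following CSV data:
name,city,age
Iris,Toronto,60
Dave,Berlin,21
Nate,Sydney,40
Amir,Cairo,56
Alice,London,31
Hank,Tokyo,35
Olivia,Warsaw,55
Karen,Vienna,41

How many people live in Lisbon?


Scanning city column for 'Lisbon':
Total matches: 0

ANSWER: 0


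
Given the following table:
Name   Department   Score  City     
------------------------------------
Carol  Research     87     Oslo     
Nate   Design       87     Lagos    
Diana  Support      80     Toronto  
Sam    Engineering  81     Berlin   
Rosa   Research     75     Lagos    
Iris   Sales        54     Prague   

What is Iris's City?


Row 6: Iris
City = Prague

ANSWER: Prague


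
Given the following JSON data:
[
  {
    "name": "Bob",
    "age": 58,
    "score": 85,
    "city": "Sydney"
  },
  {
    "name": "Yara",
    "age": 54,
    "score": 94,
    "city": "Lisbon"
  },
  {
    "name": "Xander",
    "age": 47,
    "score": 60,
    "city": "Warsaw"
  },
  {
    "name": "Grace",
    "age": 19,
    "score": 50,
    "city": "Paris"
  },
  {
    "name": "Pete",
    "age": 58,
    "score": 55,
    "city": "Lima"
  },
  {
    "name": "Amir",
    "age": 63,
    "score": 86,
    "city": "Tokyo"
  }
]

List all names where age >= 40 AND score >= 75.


Checking both conditions:
  Bob (age=58, score=85) -> YES
  Yara (age=54, score=94) -> YES
  Xander (age=47, score=60) -> no
  Grace (age=19, score=50) -> no
  Pete (age=58, score=55) -> no
  Amir (age=63, score=86) -> YES


ANSWER: Bob, Yara, Amir


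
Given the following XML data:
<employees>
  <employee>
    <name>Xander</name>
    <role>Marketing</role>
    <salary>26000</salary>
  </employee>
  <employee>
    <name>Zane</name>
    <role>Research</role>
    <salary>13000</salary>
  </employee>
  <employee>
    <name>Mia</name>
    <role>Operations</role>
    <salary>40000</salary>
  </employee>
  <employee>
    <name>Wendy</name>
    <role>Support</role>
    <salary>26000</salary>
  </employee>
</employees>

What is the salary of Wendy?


Searching for <employee> with <name>Wendy</name>
Found at position 4
<salary>26000</salary>

ANSWER: 26000


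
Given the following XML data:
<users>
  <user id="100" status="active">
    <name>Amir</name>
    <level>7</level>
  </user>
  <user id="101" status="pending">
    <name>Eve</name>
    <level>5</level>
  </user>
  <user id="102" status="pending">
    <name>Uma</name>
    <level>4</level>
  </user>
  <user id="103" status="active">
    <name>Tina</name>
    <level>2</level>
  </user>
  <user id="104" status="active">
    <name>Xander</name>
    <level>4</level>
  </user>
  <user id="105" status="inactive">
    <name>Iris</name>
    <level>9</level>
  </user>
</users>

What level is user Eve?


Finding user: Eve
<level>5</level>

ANSWER: 5


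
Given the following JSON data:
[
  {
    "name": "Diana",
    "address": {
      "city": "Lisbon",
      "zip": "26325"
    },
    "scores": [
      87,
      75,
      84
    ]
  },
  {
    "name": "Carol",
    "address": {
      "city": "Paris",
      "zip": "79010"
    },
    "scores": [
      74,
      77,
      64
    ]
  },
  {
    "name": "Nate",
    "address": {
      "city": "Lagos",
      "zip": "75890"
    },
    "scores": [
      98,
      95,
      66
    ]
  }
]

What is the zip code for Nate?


Path: records[2].address.zip
Value: 75890

ANSWER: 75890


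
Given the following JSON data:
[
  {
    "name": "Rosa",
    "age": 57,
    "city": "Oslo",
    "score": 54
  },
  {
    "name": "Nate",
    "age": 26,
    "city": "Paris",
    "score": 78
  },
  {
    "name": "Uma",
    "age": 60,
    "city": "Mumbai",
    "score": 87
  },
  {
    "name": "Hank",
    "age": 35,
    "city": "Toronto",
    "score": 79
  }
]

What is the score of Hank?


Looking up record where name = Hank
Record index: 3
Field 'score' = 79

ANSWER: 79


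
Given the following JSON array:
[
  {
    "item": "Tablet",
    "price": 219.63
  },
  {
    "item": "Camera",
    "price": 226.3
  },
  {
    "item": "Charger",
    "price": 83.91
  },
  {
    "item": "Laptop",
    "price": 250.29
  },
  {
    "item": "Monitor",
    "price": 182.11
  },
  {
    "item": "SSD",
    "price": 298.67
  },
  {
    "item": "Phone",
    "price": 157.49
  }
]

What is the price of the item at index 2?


Array index 2 -> Charger
price = 83.91

ANSWER: 83.91


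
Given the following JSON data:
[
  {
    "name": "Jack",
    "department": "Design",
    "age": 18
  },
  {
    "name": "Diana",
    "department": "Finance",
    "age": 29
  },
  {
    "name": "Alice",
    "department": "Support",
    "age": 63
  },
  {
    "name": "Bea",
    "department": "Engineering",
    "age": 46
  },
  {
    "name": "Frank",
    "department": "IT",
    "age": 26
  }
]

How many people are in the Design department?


Scanning records for department = Design
  Record 0: Jack
Count: 1

ANSWER: 1


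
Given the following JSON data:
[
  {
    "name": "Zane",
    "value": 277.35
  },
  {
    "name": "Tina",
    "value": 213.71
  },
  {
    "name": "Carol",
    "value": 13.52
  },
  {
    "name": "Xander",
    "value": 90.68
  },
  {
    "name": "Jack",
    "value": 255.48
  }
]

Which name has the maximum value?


Comparing values:
  Zane: 277.35
  Tina: 213.71
  Carol: 13.52
  Xander: 90.68
  Jack: 255.48
Maximum: Zane (277.35)

ANSWER: Zane


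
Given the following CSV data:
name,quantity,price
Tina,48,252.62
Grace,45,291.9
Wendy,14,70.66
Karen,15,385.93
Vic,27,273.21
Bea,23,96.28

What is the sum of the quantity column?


Values in 'quantity' column:
  Row 1: 48
  Row 2: 45
  Row 3: 14
  Row 4: 15
  Row 5: 27
  Row 6: 23
Sum = 48 + 45 + 14 + 15 + 27 + 23 = 172

ANSWER: 172


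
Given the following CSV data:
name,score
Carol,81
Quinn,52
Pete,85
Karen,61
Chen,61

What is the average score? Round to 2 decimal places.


Scores: 81, 52, 85, 61, 61
Sum = 340
Count = 5
Average = 340 / 5 = 68.00

ANSWER: 68.00


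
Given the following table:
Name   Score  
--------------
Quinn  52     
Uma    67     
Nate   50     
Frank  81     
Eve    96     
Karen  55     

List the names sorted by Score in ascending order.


Sorting by Score (ascending):
  Nate: 50
  Quinn: 52
  Karen: 55
  Uma: 67
  Frank: 81
  Eve: 96


ANSWER: Nate, Quinn, Karen, Uma, Frank, Eve


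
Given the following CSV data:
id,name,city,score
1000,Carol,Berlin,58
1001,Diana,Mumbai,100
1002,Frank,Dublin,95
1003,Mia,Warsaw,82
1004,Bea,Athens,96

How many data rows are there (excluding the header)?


Counting rows (excluding header):
Header: id,name,city,score
Data rows: 5

ANSWER: 5


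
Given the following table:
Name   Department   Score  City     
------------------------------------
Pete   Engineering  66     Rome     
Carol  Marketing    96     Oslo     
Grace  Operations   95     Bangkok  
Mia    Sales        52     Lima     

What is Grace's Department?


Row 3: Grace
Department = Operations

ANSWER: Operations


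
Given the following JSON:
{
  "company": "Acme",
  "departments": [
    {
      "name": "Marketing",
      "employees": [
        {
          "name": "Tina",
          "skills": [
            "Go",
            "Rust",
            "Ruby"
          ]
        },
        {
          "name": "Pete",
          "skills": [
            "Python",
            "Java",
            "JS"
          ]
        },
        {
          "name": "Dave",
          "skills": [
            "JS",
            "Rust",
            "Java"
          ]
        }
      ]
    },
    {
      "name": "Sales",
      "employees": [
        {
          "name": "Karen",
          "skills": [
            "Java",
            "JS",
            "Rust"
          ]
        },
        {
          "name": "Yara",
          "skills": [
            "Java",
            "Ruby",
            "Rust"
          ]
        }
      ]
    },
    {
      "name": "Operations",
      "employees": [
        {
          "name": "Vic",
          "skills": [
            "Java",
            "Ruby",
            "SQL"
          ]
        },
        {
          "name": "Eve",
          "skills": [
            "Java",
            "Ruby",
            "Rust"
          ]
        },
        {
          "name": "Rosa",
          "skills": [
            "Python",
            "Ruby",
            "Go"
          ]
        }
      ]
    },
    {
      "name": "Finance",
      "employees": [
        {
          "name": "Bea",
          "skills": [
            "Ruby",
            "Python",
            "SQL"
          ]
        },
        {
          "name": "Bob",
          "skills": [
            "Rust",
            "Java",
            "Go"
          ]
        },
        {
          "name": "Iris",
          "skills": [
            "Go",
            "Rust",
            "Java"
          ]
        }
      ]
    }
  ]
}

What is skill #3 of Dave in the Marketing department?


Path: departments[0].employees[2].skills[2]
Value: Java

ANSWER: Java


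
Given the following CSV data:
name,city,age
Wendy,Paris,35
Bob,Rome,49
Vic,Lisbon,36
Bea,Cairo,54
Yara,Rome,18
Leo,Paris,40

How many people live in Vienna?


Scanning city column for 'Vienna':
Total matches: 0

ANSWER: 0


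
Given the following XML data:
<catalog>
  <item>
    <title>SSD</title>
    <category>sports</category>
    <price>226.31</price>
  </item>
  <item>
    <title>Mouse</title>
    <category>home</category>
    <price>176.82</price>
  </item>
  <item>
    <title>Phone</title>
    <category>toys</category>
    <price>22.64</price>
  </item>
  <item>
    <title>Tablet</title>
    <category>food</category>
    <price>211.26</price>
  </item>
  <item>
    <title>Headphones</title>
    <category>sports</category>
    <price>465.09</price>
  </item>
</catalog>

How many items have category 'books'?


Scanning <item> elements for <category>books</category>:
Count: 0

ANSWER: 0


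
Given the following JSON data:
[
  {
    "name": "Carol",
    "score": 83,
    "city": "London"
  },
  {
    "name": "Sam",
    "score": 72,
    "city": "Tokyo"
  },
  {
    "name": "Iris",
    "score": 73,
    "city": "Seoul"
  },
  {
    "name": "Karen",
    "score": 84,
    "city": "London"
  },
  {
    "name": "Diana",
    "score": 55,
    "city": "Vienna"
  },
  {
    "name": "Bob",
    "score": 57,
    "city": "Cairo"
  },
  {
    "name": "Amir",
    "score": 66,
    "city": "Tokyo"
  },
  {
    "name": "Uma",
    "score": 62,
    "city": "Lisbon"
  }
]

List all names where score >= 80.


Filtering records where score >= 80:
  Carol (score=83) -> YES
  Sam (score=72) -> no
  Iris (score=73) -> no
  Karen (score=84) -> YES
  Diana (score=55) -> no
  Bob (score=57) -> no
  Amir (score=66) -> no
  Uma (score=62) -> no


ANSWER: Carol, Karen


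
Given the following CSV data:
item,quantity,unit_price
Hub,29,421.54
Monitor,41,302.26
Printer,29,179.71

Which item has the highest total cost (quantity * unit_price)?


Computing row totals:
  Hub: 12224.66
  Monitor: 12392.66
  Printer: 5211.59
Maximum: Monitor (12392.66)

ANSWER: Monitor


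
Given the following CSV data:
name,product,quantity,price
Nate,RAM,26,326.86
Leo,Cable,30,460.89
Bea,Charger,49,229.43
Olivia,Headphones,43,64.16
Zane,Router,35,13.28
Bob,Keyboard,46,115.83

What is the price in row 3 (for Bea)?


Row 3: Bea
Column 'price' = 229.43

ANSWER: 229.43


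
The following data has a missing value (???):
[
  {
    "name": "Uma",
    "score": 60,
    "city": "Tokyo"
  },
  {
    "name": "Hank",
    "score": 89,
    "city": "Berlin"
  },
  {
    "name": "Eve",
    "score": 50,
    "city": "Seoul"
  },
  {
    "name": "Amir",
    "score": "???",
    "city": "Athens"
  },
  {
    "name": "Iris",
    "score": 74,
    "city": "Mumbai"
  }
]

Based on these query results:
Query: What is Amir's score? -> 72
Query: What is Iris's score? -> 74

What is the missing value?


The missing value is Amir's score
From query: Amir's score = 72

ANSWER: 72


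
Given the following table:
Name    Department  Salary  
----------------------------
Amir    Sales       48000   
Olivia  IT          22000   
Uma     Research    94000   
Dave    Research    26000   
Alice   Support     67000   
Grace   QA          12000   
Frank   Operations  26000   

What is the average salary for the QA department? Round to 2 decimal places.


QA department members:
  Grace: 12000
Sum = 12000
Count = 1
Average = 12000 / 1 = 12000.00

ANSWER: 12000.00


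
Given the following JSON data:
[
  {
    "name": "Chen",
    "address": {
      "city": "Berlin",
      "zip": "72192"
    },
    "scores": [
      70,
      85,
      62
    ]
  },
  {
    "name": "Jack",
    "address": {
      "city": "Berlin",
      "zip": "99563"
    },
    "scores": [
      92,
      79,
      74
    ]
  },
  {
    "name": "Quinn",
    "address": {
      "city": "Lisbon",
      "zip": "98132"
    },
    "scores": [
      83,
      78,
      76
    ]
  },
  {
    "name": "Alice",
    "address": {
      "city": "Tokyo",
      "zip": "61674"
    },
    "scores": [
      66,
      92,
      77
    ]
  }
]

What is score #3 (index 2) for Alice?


Path: records[3].scores[2]
Value: 77

ANSWER: 77


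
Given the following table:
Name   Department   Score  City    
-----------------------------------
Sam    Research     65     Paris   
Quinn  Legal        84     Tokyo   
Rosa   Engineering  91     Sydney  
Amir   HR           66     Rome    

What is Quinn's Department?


Row 2: Quinn
Department = Legal

ANSWER: Legal


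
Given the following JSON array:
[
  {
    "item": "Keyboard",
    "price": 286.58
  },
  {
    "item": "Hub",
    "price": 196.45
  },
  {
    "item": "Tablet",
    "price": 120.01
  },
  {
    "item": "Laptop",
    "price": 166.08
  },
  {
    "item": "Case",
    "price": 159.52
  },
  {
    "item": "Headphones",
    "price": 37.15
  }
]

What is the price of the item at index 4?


Array index 4 -> Case
price = 159.52

ANSWER: 159.52


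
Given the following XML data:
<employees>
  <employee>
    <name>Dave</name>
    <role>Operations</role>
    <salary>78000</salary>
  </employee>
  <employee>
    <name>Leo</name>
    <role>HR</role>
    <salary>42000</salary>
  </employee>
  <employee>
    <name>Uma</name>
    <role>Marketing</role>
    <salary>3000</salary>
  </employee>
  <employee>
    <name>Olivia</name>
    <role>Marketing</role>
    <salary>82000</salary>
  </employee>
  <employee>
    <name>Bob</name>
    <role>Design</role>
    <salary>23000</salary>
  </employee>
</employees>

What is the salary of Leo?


Searching for <employee> with <name>Leo</name>
Found at position 2
<salary>42000</salary>

ANSWER: 42000


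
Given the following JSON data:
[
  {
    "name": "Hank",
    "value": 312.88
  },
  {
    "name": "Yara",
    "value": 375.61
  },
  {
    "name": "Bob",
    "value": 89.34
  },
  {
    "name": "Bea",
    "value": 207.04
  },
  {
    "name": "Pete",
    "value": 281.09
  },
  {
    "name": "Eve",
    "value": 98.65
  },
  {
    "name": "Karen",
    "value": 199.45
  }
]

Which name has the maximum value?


Comparing values:
  Hank: 312.88
  Yara: 375.61
  Bob: 89.34
  Bea: 207.04
  Pete: 281.09
  Eve: 98.65
  Karen: 199.45
Maximum: Yara (375.61)

ANSWER: Yara


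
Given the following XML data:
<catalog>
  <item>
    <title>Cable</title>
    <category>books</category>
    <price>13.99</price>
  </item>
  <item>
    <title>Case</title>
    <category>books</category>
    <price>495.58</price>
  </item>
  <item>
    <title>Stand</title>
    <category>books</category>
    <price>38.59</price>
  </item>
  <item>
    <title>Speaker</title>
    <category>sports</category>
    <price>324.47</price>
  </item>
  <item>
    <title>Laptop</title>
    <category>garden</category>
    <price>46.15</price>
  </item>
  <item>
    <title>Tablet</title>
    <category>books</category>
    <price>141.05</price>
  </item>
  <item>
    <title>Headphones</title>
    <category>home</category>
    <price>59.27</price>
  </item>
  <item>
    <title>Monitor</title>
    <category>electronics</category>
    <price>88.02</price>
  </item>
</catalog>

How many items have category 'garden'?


Scanning <item> elements for <category>garden</category>:
  Item 5: Laptop -> MATCH
Count: 1

ANSWER: 1


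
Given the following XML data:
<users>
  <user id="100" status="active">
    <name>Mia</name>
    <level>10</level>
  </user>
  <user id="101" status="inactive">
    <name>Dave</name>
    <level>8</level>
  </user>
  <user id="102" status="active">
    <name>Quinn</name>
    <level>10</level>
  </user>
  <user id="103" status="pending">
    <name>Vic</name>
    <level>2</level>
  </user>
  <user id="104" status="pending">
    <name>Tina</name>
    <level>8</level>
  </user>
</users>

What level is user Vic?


Finding user: Vic
<level>2</level>

ANSWER: 2


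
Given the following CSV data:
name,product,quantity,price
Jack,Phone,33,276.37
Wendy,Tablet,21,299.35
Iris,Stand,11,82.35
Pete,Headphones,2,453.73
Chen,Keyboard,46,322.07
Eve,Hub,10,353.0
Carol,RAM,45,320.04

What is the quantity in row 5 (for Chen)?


Row 5: Chen
Column 'quantity' = 46

ANSWER: 46


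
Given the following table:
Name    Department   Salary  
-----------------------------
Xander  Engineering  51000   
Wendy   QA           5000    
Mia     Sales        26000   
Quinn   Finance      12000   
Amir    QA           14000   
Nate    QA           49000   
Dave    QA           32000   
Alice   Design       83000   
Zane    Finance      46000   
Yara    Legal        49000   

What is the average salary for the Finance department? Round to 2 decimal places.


Finance department members:
  Quinn: 12000
  Zane: 46000
Sum = 58000
Count = 2
Average = 58000 / 2 = 29000.00

ANSWER: 29000.00


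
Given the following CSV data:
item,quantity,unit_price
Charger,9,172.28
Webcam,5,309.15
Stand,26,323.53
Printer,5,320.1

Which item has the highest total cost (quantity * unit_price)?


Computing row totals:
  Charger: 1550.52
  Webcam: 1545.75
  Stand: 8411.78
  Printer: 1600.5
Maximum: Stand (8411.78)

ANSWER: Stand


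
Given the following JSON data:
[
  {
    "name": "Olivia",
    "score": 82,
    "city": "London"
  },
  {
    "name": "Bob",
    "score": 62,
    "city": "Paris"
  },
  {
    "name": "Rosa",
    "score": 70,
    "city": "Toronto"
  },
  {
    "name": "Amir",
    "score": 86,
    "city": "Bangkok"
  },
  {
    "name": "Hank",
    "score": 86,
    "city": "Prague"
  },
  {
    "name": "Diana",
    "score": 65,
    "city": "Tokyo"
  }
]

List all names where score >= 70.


Filtering records where score >= 70:
  Olivia (score=82) -> YES
  Bob (score=62) -> no
  Rosa (score=70) -> YES
  Amir (score=86) -> YES
  Hank (score=86) -> YES
  Diana (score=65) -> no


ANSWER: Olivia, Rosa, Amir, Hank


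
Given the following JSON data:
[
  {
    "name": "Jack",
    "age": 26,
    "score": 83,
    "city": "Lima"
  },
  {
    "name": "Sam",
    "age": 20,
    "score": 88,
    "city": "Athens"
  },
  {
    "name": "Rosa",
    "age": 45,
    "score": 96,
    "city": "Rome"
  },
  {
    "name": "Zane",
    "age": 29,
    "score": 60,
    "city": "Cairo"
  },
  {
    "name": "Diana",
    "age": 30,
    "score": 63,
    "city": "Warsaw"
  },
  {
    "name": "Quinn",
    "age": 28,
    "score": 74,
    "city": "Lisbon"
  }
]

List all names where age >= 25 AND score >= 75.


Checking both conditions:
  Jack (age=26, score=83) -> YES
  Sam (age=20, score=88) -> no
  Rosa (age=45, score=96) -> YES
  Zane (age=29, score=60) -> no
  Diana (age=30, score=63) -> no
  Quinn (age=28, score=74) -> no


ANSWER: Jack, Rosa


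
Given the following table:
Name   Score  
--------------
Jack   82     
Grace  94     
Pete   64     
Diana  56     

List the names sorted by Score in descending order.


Sorting by Score (descending):
  Grace: 94
  Jack: 82
  Pete: 64
  Diana: 56


ANSWER: Grace, Jack, Pete, Diana


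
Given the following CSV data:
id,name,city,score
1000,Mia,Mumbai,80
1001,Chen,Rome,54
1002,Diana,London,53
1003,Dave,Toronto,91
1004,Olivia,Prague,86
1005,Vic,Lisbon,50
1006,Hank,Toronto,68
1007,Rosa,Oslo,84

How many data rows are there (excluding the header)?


Counting rows (excluding header):
Header: id,name,city,score
Data rows: 8

ANSWER: 8


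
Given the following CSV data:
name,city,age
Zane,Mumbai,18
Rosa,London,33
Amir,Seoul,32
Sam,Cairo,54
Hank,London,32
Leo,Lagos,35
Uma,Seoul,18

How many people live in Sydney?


Scanning city column for 'Sydney':
Total matches: 0

ANSWER: 0


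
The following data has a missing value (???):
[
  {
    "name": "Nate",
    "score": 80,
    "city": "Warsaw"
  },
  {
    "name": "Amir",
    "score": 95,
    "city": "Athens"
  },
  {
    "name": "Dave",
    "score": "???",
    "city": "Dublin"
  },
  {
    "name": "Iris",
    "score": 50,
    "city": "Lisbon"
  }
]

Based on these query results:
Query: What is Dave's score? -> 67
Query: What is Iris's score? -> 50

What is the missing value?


The missing value is Dave's score
From query: Dave's score = 67

ANSWER: 67


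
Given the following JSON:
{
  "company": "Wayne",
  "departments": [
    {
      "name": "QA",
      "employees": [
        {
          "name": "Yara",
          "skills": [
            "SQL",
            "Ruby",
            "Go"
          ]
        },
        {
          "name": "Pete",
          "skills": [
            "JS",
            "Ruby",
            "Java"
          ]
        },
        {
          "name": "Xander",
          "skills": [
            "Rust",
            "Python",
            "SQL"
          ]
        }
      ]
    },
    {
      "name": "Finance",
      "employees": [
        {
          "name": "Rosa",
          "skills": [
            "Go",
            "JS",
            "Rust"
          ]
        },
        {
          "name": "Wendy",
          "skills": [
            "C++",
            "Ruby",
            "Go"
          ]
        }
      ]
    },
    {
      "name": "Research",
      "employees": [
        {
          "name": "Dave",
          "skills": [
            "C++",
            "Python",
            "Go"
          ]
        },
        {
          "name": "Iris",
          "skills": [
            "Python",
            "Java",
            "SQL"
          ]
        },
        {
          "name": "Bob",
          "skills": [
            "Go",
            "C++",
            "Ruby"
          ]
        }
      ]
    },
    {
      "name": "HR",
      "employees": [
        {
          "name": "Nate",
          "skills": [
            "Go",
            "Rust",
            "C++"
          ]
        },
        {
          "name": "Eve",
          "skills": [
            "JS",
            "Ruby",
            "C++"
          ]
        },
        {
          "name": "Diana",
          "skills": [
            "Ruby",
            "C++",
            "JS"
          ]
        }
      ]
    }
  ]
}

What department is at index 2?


Path: departments[2].name
Value: Research

ANSWER: Research


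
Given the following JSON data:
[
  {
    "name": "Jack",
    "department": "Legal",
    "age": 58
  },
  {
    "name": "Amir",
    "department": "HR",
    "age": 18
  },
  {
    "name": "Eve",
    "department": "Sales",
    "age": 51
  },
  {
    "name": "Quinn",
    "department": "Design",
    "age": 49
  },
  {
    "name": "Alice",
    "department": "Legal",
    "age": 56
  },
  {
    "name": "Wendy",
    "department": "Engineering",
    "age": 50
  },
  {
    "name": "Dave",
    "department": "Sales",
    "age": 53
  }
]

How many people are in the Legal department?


Scanning records for department = Legal
  Record 0: Jack
  Record 4: Alice
Count: 2

ANSWER: 2


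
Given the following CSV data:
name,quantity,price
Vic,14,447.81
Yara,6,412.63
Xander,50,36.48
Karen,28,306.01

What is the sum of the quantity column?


Values in 'quantity' column:
  Row 1: 14
  Row 2: 6
  Row 3: 50
  Row 4: 28
Sum = 14 + 6 + 50 + 28 = 98

ANSWER: 98


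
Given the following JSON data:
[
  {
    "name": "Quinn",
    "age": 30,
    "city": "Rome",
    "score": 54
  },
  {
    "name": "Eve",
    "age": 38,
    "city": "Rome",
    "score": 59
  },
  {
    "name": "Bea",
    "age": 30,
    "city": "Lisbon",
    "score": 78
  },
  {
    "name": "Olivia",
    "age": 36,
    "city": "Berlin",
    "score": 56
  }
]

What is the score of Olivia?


Looking up record where name = Olivia
Record index: 3
Field 'score' = 56

ANSWER: 56


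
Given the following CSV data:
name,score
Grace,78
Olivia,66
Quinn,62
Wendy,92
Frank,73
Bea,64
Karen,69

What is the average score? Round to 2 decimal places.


Scores: 78, 66, 62, 92, 73, 64, 69
Sum = 504
Count = 7
Average = 504 / 7 = 72.00

ANSWER: 72.00


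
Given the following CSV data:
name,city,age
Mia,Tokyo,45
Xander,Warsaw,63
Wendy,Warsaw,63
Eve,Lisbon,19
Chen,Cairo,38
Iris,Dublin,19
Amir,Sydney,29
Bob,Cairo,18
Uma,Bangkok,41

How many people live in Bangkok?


Scanning city column for 'Bangkok':
  Row 9: Uma -> MATCH
Total matches: 1

ANSWER: 1


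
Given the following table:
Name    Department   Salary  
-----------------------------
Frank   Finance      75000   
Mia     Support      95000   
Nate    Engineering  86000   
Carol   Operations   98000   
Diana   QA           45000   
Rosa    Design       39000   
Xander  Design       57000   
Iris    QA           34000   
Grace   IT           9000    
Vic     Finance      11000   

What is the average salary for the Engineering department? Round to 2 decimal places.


Engineering department members:
  Nate: 86000
Sum = 86000
Count = 1
Average = 86000 / 1 = 86000.00

ANSWER: 86000.00


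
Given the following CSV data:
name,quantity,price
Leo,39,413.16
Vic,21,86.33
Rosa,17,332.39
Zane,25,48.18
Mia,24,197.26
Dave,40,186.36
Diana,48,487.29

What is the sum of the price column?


Values in 'price' column:
  Row 1: 413.16
  Row 2: 86.33
  Row 3: 332.39
  Row 4: 48.18
  Row 5: 197.26
  Row 6: 186.36
  Row 7: 487.29
Sum = 413.16 + 86.33 + 332.39 + 48.18 + 197.26 + 186.36 + 487.29 = 1750.97

ANSWER: 1750.97


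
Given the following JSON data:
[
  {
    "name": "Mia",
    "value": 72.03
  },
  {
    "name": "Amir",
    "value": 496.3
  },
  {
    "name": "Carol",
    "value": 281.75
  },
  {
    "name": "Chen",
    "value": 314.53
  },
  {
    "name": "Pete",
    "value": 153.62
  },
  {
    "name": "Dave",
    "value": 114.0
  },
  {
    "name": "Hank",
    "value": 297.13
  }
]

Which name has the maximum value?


Comparing values:
  Mia: 72.03
  Amir: 496.3
  Carol: 281.75
  Chen: 314.53
  Pete: 153.62
  Dave: 114.0
  Hank: 297.13
Maximum: Amir (496.3)

ANSWER: Amir


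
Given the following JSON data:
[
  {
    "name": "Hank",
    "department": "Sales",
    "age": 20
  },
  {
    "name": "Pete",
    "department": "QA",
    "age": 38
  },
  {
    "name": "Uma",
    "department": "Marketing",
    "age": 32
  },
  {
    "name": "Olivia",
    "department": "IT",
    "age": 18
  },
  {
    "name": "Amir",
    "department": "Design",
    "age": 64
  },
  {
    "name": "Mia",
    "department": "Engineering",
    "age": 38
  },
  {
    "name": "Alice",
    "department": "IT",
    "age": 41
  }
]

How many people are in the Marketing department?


Scanning records for department = Marketing
  Record 2: Uma
Count: 1

ANSWER: 1


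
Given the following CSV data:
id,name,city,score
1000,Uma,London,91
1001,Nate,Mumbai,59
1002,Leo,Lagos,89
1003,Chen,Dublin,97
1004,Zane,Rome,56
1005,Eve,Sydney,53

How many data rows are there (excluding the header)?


Counting rows (excluding header):
Header: id,name,city,score
Data rows: 6

ANSWER: 6


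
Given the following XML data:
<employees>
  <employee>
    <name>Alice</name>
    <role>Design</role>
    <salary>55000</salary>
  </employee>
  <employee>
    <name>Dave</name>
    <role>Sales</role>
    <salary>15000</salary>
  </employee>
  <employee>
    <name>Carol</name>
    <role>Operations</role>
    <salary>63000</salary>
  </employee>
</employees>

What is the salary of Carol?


Searching for <employee> with <name>Carol</name>
Found at position 3
<salary>63000</salary>

ANSWER: 63000
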